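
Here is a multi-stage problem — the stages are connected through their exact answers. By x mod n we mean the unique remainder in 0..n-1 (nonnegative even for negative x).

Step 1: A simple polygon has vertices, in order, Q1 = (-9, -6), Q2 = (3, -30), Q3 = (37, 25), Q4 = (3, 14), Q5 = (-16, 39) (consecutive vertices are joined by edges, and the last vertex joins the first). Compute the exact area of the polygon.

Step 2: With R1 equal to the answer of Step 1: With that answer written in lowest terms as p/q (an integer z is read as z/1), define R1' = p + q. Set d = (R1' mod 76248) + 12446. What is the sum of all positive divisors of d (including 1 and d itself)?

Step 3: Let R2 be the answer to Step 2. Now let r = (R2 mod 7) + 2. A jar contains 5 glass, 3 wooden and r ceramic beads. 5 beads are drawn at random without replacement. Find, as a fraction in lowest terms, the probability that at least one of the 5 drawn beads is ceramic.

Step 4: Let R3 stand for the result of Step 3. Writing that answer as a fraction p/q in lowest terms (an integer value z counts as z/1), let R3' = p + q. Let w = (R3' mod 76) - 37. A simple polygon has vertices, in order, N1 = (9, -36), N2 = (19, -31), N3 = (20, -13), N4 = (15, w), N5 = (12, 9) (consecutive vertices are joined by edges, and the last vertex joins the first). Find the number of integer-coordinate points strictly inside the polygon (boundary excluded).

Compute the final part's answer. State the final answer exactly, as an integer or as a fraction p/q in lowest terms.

184

Step 1: cross terms: (-9*-30 - 3*-6)=288, (3*25 - 37*-30)=1185, (37*14 - 3*25)=443, (3*39 - -16*14)=341, (-16*-6 - -9*39)=447; twice the area = |2704| = 2704; area = 1352; answer 1352
Step 2: R1 = 1352; threaded value p + q = 1353; d = 13799; 13799 is prime, so its only divisors are 1 and 13799; sigma = 1 + 13799 = 13800; answer 13800
Step 3: R2 = 13800; r = 5; total draws C(13,5) = 1287; complement C(8,5) = 56; favorable 1287 - 56 = 1231; P = 1231/1287; answer 1231/1287
Step 4: R3 = 1231/1287; threaded value p + q = 2518; w = -27; cross terms: (9*-31 - 19*-36)=405, (19*-13 - 20*-31)=373, (20*-27 - 15*-13)=-345, (15*9 - 12*-27)=459, (12*-36 - 9*9)=-513; twice the area = |379| = 379; area = 379/2; boundary points = 5 + 1 + 1 + 3 + 3 = 13; strictly interior points = area - boundary/2 + 1 = 184; answer 184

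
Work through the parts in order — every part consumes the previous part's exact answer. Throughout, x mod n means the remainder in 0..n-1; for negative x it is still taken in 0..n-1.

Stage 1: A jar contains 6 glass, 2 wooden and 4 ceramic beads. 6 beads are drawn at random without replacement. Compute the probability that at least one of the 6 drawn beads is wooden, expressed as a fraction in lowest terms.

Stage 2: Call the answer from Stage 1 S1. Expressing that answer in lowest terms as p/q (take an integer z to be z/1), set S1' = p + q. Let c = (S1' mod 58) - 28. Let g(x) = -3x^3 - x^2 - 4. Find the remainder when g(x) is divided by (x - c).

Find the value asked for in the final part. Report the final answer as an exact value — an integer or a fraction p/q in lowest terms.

-4118

Stage 1: total draws C(12,6) = 924; complement C(10,6) = 210; favorable 924 - 210 = 714; P = 17/22; answer 17/22
Stage 2: S1 = 17/22; threaded value p + q = 39; c = 11; remainder = value at the root: -3*(11)^3 - 1*(11)^2 - 4 = (-3993) + (-121) + (-4) = -4118; answer -4118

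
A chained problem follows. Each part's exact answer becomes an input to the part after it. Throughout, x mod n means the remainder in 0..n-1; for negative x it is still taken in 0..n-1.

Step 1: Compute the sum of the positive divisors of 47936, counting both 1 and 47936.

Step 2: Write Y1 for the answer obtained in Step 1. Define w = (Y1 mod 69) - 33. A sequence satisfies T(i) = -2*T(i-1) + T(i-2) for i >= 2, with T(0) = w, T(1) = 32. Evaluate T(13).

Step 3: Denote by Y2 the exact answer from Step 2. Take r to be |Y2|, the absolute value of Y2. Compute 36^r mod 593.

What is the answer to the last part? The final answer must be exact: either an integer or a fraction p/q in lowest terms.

Step 1: 47936 = 2^6 * 7 * 107; sigma = (1 + 2 + 4 + 8 + 16 + 32 + 64) * (1 + 7) * (1 + 107) = 127 * 8 * 108 = 109728; answer 109728
Step 2: Y1 = 109728; w = -15; T(2) = -2*(32) + 1*(-15) = -79; iterating: T(2)=-79, T(3)=190, T(4)=-459, T(5)=1108, T(6)=-2675, T(7)=6458, T(8)=-15591, T(9)=37640, T(10)=-90871, T(11)=219382, T(12)=-529635, T(13)=1278652; answer 1278652
Step 3: Y2 = 1278652; r = 1278652; squarings mod 593: 36^1=36, 36^2=110, 36^4=240, 36^8=79, 36^16=311, 36^32=62, 36^64=286, 36^128=555, 36^256=258, 36^512=148, 36^1024=556, 36^2048=183, 36^4096=281, 36^8192=92, 36^16384=162, 36^32768=152, 36^65536=570, 36^131072=529, 36^262144=538, 36^524288=60, 36^1048576=42; 36^1278652 = 36^4 * 36^8 * 36^16 * 36^32 * 36^128 * 36^512 * 36^32768 * 36^65536 * 36^131072 * 36^1048576 = 4 (mod 593); answer 4

4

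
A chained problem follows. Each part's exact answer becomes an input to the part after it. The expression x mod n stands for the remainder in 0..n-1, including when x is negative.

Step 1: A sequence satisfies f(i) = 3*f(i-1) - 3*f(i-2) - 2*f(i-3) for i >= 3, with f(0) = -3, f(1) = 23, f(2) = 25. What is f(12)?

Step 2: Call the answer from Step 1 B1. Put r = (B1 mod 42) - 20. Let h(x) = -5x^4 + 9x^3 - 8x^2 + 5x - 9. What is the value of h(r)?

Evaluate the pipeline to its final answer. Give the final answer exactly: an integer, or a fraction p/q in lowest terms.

Step 1: f(3) = 3*(25) - 3*(23) - 2*(-3) = 12; iterating: f(3)=12, f(4)=-85, f(5)=-341, f(6)=-792, f(7)=-1183, f(8)=-491, f(9)=3660, f(10)=14819, f(11)=34459, f(12)=51600; answer 51600
Step 2: B1 = 51600; r = 4; -5*(4)^4 + 9*(4)^3 - 8*(4)^2 + 5*(4)^1 - 9 = (-1280) + (576) + (-128) + (20) + (-9) = -821; answer -821

-821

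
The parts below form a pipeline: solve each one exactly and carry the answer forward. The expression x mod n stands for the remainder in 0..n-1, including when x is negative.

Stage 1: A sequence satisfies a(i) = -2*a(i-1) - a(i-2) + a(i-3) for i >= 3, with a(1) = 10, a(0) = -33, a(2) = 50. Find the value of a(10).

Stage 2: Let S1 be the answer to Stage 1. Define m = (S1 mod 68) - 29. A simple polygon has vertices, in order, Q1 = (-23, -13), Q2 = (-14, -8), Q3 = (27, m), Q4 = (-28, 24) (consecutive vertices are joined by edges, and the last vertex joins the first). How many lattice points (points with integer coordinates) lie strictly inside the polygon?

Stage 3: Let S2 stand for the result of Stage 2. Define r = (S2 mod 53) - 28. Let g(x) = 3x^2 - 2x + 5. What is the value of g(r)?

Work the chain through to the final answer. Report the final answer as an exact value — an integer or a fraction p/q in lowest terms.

Stage 1: a(3) = -2*(50) - 1*(10) + 1*(-33) = -143; iterating: a(3)=-143, a(4)=246, a(5)=-299, a(6)=209, a(7)=127, a(8)=-762, a(9)=1606, a(10)=-2323; answer -2323
Stage 2: S1 = -2323; m = 28; cross terms: (-23*-8 - -14*-13)=2, (-14*28 - 27*-8)=-176, (27*24 - -28*28)=1432, (-28*-13 - -23*24)=916; twice the area = |2174| = 2174; area = 1087; boundary points = 1 + 1 + 1 + 1 = 4; strictly interior points = area - boundary/2 + 1 = 1086; answer 1086
Stage 3: S2 = 1086; r = -2; 3*(-2)^2 - 2*(-2)^1 + 5 = (12) + (4) + (5) = 21; answer 21

21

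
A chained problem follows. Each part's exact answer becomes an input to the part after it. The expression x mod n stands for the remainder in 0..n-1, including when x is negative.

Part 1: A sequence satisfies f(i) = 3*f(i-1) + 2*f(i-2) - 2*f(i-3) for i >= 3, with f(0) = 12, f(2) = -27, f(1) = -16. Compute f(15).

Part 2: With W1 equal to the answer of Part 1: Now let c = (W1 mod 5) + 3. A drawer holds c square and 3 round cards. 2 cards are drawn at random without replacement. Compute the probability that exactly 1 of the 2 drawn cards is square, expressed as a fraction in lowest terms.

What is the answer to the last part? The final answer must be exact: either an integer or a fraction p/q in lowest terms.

4/7

Part 1: f(3) = 3*(-27) + 2*(-16) - 2*(12) = -137; iterating: f(3)=-137, f(4)=-433, f(5)=-1519, f(6)=-5149, f(7)=-17619, f(8)=-60117, f(9)=-205291, f(10)=-700869, f(11)=-2392955, f(12)=-8170021, f(13)=-27894235, f(14)=-95236837, f(15)=-325158939; answer -325158939
Part 2: W1 = -325158939; c = 4; total draws C(7,2) = 21; favorable C(4,1)*C(3,1) = 12; P = 4/7; answer 4/7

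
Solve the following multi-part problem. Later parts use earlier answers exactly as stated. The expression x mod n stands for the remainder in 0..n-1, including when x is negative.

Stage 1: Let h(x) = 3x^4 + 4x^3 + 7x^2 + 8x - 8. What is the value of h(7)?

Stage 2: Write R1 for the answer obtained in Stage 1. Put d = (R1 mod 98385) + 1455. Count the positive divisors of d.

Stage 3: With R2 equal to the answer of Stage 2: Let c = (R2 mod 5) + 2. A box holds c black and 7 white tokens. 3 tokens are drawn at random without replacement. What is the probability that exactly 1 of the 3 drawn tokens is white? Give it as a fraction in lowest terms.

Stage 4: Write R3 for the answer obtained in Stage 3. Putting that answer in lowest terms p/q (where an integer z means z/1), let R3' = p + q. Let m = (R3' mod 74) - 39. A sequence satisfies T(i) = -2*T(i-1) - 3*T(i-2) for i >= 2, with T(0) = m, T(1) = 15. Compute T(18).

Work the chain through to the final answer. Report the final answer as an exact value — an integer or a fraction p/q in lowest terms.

-12216

Stage 1: 3*(7)^4 + 4*(7)^3 + 7*(7)^2 + 8*(7)^1 - 8 = (7203) + (1372) + (343) + (56) + (-8) = 8966; answer 8966
Stage 2: R1 = 8966; d = 10421; 10421 = 17 * 613; number of divisors = (1+1) * (1+1) = 4; answer 4
Stage 3: R2 = 4; c = 6; total draws C(13,3) = 286; favorable C(7,1)*C(6,2) = 105; P = 105/286; answer 105/286
Stage 4: R3 = 105/286; threaded value p + q = 391; m = -18; T(2) = -2*(15) - 3*(-18) = 24; iterating: T(2)=24, T(3)=-93, T(4)=114, T(5)=51, T(6)=-444, T(7)=735, T(8)=-138, T(9)=-1929, T(10)=4272, T(11)=-2757, T(12)=-7302, T(13)=22875, T(14)=-23844, T(15)=-20937, T(16)=113406, T(17)=-164001, T(18)=-12216; answer -12216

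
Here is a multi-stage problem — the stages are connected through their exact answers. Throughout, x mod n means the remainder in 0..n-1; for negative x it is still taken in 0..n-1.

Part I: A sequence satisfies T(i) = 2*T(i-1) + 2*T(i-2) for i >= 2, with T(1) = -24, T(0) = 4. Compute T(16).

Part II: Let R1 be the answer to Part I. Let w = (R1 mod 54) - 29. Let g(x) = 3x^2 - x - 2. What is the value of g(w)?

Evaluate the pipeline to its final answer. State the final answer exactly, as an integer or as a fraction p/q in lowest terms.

Part I: T(2) = 2*(-24) + 2*(4) = -40; iterating: T(2)=-40, T(3)=-128, T(4)=-336, T(5)=-928, T(6)=-2528, T(7)=-6912, T(8)=-18880, T(9)=-51584, T(10)=-140928, T(11)=-385024, T(12)=-1051904, T(13)=-2873856, T(14)=-7851520, T(15)=-21450752, T(16)=-58604544; answer -58604544
Part II: R1 = -58604544; w = 7; 3*(7)^2 - 1*(7)^1 - 2 = (147) + (-7) + (-2) = 138; answer 138

138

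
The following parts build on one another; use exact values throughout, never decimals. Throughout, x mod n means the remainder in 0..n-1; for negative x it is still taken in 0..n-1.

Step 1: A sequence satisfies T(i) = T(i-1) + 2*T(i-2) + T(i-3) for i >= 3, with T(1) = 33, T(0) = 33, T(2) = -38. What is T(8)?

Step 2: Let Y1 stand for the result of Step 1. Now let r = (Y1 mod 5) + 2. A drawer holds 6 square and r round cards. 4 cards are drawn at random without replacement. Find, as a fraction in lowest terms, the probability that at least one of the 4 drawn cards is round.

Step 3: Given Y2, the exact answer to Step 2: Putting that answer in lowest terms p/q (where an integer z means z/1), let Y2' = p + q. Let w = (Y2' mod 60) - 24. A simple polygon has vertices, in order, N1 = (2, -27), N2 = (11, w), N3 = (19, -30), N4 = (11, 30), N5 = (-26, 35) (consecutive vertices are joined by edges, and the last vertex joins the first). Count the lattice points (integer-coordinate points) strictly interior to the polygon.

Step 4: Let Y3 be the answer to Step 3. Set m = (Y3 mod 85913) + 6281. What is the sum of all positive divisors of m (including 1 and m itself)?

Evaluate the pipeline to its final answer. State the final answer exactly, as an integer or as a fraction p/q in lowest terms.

13398

Step 1: T(3) = 1*(-38) + 2*(33) + 1*(33) = 61; iterating: T(3)=61, T(4)=18, T(5)=102, T(6)=199, T(7)=421, T(8)=921; answer 921
Step 2: Y1 = 921; r = 3; total draws C(9,4) = 126; complement C(6,4) = 15; favorable 126 - 15 = 111; P = 37/42; answer 37/42
Step 3: Y2 = 37/42; threaded value p + q = 79; w = -5; cross terms: (2*-5 - 11*-27)=287, (11*-30 - 19*-5)=-235, (19*30 - 11*-30)=900, (11*35 - -26*30)=1165, (-26*-27 - 2*35)=632; twice the area = |2749| = 2749; area = 2749/2; boundary points = 1 + 1 + 4 + 1 + 2 = 9; strictly interior points = area - boundary/2 + 1 = 1371; answer 1371
Step 4: Y3 = 1371; m = 7652; 7652 = 2^2 * 1913; sigma = (1 + 2 + 4) * (1 + 1913) = 7 * 1914 = 13398; answer 13398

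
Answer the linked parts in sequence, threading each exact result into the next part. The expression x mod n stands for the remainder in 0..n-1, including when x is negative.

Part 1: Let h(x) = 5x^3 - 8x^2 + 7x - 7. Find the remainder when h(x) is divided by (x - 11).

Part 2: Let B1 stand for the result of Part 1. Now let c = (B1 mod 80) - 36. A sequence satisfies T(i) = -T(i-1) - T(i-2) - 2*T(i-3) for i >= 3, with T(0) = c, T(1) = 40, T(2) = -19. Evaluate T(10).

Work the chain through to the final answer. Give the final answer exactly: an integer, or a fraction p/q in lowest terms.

378

Part 1: remainder = value at the root: 5*(11)^3 - 8*(11)^2 + 7*(11)^1 - 7 = (6655) + (-968) + (77) + (-7) = 5757; answer 5757
Part 2: B1 = 5757; c = 41; T(3) = -1*(-19) - 1*(40) - 2*(41) = -103; iterating: T(3)=-103, T(4)=42, T(5)=99, T(6)=65, T(7)=-248, T(8)=-15, T(9)=133, T(10)=378; answer 378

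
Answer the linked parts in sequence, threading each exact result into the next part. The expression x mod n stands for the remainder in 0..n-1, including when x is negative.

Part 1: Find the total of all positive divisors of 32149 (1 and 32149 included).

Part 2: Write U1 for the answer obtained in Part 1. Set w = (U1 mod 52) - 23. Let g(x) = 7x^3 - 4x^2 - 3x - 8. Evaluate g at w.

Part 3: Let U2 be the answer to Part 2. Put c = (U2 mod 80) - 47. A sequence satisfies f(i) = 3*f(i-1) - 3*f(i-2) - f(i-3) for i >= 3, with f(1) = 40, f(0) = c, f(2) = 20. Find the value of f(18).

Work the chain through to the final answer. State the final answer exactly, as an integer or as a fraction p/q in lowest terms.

Part 1: 32149 = 13 * 2473; sigma = (1 + 13) * (1 + 2473) = 14 * 2474 = 34636; answer 34636
Part 2: U1 = 34636; w = -19; 7*(-19)^3 - 4*(-19)^2 - 3*(-19)^1 - 8 = (-48013) + (-1444) + (57) + (-8) = -49408; answer -49408
Part 3: U2 = -49408; c = -15; f(3) = 3*(20) - 3*(40) - 1*(-15) = -45; iterating: f(3)=-45, f(4)=-235, f(5)=-590, f(6)=-1020, f(7)=-1055, f(8)=485, f(9)=5640, f(10)=16520, f(11)=32155, f(12)=41265, f(13)=10810, f(14)=-123520, f(15)=-444255, f(16)=-973015, f(17)=-1462760, f(18)=-1024980; answer -1024980

-1024980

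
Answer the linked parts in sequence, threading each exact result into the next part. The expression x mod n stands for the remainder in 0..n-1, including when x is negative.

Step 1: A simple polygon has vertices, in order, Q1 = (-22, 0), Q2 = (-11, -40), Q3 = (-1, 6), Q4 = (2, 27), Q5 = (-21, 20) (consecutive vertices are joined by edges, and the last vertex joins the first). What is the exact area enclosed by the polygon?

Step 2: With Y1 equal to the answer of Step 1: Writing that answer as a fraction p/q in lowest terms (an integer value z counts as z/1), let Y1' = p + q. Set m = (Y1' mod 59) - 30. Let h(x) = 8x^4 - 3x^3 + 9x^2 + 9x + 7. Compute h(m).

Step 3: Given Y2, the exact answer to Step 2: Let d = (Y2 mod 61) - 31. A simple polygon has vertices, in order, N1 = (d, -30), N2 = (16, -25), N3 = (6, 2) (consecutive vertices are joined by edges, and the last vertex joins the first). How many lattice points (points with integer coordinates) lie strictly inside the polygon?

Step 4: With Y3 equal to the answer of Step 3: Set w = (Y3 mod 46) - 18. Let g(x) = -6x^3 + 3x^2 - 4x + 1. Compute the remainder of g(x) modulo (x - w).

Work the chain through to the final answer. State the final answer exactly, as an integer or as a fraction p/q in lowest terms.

17109

Step 1: cross terms: (-22*-40 - -11*0)=880, (-11*6 - -1*-40)=-106, (-1*27 - 2*6)=-39, (2*20 - -21*27)=607, (-21*0 - -22*20)=440; twice the area = |1782| = 1782; area = 891; answer 891
Step 2: Y1 = 891; threaded value p + q = 892; m = -23; 8*(-23)^4 - 3*(-23)^3 + 9*(-23)^2 + 9*(-23)^1 + 7 = (2238728) + (36501) + (4761) + (-207) + (7) = 2279790; answer 2279790
Step 3: Y2 = 2279790; d = 6; cross terms: (6*-25 - 16*-30)=330, (16*2 - 6*-25)=182, (6*-30 - 6*2)=-192; twice the area = |320| = 320; area = 160; boundary points = 5 + 1 + 32 = 38; strictly interior points = area - boundary/2 + 1 = 142; answer 142
Step 4: Y3 = 142; w = -14; remainder = value at the root: -6*(-14)^3 + 3*(-14)^2 - 4*(-14)^1 + 1 = (16464) + (588) + (56) + (1) = 17109; answer 17109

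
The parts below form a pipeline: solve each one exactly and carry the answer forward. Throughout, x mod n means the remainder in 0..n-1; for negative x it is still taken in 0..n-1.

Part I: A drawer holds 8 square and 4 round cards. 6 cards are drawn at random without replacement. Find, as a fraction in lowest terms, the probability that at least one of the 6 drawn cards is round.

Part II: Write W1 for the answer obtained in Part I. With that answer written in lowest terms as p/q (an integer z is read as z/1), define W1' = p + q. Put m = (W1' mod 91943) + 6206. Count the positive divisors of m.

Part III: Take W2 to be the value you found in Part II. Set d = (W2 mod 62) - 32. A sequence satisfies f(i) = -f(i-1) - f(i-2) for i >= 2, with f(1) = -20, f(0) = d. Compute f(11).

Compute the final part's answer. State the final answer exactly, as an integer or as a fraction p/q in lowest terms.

Part I: total draws C(12,6) = 924; complement C(8,6) = 28; favorable 924 - 28 = 896; P = 32/33; answer 32/33
Part II: W1 = 32/33; threaded value p + q = 65; m = 6271; 6271 is prime, so its only divisors are 1 and 6271; count = 2; answer 2
Part III: W2 = 2; d = -30; f(2) = -1*(-20) - 1*(-30) = 50; iterating: f(2)=50, f(3)=-30, f(4)=-20, f(5)=50, f(6)=-30, f(7)=-20, f(8)=50, f(9)=-30, f(10)=-20, f(11)=50; answer 50

50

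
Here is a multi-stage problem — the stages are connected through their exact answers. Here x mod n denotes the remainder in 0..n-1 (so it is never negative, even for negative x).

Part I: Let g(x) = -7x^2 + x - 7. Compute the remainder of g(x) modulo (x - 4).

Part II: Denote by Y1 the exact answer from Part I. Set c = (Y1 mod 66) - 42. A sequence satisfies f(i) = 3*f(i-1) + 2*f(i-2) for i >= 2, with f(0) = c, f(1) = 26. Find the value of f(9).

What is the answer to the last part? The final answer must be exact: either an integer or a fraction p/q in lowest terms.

267488

Part I: remainder = value at the root: -7*(4)^2 + 1*(4)^1 - 7 = (-112) + (4) + (-7) = -115; answer -115
Part II: Y1 = -115; c = -25; f(2) = 3*(26) + 2*(-25) = 28; iterating: f(2)=28, f(3)=136, f(4)=464, f(5)=1664, f(6)=5920, f(7)=21088, f(8)=75104, f(9)=267488; answer 267488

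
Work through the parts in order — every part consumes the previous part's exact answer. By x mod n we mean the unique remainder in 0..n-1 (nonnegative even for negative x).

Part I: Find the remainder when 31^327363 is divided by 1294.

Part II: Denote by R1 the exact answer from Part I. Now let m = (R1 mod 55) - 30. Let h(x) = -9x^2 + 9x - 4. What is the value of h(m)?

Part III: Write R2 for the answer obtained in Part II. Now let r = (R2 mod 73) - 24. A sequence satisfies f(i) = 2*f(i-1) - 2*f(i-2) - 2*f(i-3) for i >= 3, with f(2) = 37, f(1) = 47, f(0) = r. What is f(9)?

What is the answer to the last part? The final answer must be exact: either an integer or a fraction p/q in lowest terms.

Part I: squarings mod 1294: 31^1=31, 31^2=961, 31^4=899, 31^8=745, 31^16=1193, 31^32=1143, 31^64=803, 31^128=397, 31^256=1035, 31^512=1087, 31^1024=147, 31^2048=905, 31^4096=1217, 31^8192=753, 31^16384=237, 31^32768=527, 31^65536=813, 31^131072=1029, 31^262144=349; 31^327363 = 31^1 * 31^2 * 31^64 * 31^128 * 31^512 * 31^1024 * 31^2048 * 31^4096 * 31^8192 * 31^16384 * 31^32768 * 31^262144 = 159 (mod 1294); answer 159
Part II: R1 = 159; m = 19; -9*(19)^2 + 9*(19)^1 - 4 = (-3249) + (171) + (-4) = -3082; answer -3082
Part III: R2 = -3082; r = 33; f(3) = 2*(37) - 2*(47) - 2*(33) = -86; iterating: f(3)=-86, f(4)=-340, f(5)=-582, f(6)=-312, f(7)=1220, f(8)=4228, f(9)=6640; answer 6640

6640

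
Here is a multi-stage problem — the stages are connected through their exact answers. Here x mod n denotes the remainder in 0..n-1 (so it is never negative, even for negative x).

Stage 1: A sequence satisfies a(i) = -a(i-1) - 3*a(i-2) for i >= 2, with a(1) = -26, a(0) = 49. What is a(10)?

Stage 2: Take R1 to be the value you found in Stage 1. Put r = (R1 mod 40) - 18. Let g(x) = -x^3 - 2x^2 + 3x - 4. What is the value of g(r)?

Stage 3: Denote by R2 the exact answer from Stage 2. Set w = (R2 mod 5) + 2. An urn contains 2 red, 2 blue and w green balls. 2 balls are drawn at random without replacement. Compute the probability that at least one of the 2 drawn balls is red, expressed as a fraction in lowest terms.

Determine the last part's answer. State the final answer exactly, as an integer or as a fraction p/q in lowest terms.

Stage 1: a(2) = -1*(-26) - 3*(49) = -121; iterating: a(2)=-121, a(3)=199, a(4)=164, a(5)=-761, a(6)=269, a(7)=2014, a(8)=-2821, a(9)=-3221, a(10)=11684; answer 11684
Stage 2: R1 = 11684; r = -14; -1*(-14)^3 - 2*(-14)^2 + 3*(-14)^1 - 4 = (2744) + (-392) + (-42) + (-4) = 2306; answer 2306
Stage 3: R2 = 2306; w = 3; total draws C(7,2) = 21; complement C(5,2) = 10; favorable 21 - 10 = 11; P = 11/21; answer 11/21

11/21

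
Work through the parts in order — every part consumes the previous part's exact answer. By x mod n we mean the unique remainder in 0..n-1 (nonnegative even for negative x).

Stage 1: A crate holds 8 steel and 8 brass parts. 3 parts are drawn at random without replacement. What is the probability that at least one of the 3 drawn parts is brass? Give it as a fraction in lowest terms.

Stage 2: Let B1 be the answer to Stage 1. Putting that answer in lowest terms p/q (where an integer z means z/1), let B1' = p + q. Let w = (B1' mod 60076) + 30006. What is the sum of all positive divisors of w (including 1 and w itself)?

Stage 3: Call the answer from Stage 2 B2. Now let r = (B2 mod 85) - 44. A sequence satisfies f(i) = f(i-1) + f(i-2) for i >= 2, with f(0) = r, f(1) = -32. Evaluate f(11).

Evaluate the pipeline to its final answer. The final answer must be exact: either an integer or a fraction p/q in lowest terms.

-3508

Stage 1: total draws C(16,3) = 560; complement C(8,3) = 56; favorable 560 - 56 = 504; P = 9/10; answer 9/10
Stage 2: B1 = 9/10; threaded value p + q = 19; w = 30025; 30025 = 5^2 * 1201; sigma = (1 + 5 + 25) * (1 + 1201) = 31 * 1202 = 37262; answer 37262
Stage 3: B2 = 37262; r = -12; f(2) = 1*(-32) + 1*(-12) = -44; iterating: f(2)=-44, f(3)=-76, f(4)=-120, f(5)=-196, f(6)=-316, f(7)=-512, f(8)=-828, f(9)=-1340, f(10)=-2168, f(11)=-3508; answer -3508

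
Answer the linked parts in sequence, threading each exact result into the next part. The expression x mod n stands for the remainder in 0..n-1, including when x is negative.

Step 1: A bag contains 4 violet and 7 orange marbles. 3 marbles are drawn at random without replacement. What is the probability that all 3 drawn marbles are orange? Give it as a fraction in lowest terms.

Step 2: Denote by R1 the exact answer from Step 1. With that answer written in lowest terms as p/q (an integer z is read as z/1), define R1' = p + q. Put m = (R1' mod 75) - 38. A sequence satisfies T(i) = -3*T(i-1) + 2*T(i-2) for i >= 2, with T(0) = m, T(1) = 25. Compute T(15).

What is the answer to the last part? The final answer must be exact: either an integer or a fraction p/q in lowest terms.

Step 1: total draws C(11,3) = 165; favorable C(7,3) = 35; P = 7/33; answer 7/33
Step 2: R1 = 7/33; threaded value p + q = 40; m = 2; T(2) = -3*(25) + 2*(2) = -71; iterating: T(2)=-71, T(3)=263, T(4)=-931, T(5)=3319, T(6)=-11819, T(7)=42095, T(8)=-149923, T(9)=533959, T(10)=-1901723, T(11)=6773087, T(12)=-24122707, T(13)=85914295, T(14)=-305988299, T(15)=1089793487; answer 1089793487

1089793487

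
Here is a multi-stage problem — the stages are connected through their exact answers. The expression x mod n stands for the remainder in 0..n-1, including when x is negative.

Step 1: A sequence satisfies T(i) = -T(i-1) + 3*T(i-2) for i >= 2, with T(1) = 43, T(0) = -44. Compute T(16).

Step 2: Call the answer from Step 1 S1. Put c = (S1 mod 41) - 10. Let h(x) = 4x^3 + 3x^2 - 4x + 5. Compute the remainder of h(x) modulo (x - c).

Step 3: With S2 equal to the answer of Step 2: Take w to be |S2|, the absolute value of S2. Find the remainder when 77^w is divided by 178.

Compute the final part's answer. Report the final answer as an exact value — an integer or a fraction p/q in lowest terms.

1

Step 1: T(2) = -1*(43) + 3*(-44) = -175; iterating: T(2)=-175, T(3)=304, T(4)=-829, T(5)=1741, T(6)=-4228, T(7)=9451, T(8)=-22135, T(9)=50488, T(10)=-116893, T(11)=268357, T(12)=-619036, T(13)=1424107, T(14)=-3281215, T(15)=7553536, T(16)=-17397181; answer -17397181
Step 2: S1 = -17397181; c = 11; remainder = value at the root: 4*(11)^3 + 3*(11)^2 - 4*(11)^1 + 5 = (5324) + (363) + (-44) + (5) = 5648; answer 5648
Step 3: S2 = 5648; w = 5648; squarings mod 178: 77^1=77, 77^2=55, 77^4=177, 77^8=1, 77^16=1, 77^32=1, 77^64=1, 77^128=1, 77^256=1, 77^512=1, 77^1024=1, 77^2048=1, 77^4096=1; 77^5648 = 77^16 * 77^512 * 77^1024 * 77^4096 = 1 (mod 178); answer 1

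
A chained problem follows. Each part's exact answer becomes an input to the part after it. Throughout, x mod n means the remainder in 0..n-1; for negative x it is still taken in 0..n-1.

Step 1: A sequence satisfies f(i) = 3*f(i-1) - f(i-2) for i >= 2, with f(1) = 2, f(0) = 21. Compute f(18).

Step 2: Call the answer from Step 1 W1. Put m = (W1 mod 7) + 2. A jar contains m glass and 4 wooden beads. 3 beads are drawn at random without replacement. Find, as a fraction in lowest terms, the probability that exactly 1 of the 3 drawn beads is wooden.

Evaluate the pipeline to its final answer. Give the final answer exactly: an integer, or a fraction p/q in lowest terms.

28/55

Step 1: f(2) = 3*(2) - 1*(21) = -15; iterating: f(2)=-15, f(3)=-47, f(4)=-126, f(5)=-331, f(6)=-867, f(7)=-2270, f(8)=-5943, f(9)=-15559, f(10)=-40734, f(11)=-106643, f(12)=-279195, f(13)=-730942, f(14)=-1913631, f(15)=-5009951, f(16)=-13116222, f(17)=-34338715, f(18)=-89899923; answer -89899923
Step 2: W1 = -89899923; m = 8; total draws C(12,3) = 220; favorable C(4,1)*C(8,2) = 112; P = 28/55; answer 28/55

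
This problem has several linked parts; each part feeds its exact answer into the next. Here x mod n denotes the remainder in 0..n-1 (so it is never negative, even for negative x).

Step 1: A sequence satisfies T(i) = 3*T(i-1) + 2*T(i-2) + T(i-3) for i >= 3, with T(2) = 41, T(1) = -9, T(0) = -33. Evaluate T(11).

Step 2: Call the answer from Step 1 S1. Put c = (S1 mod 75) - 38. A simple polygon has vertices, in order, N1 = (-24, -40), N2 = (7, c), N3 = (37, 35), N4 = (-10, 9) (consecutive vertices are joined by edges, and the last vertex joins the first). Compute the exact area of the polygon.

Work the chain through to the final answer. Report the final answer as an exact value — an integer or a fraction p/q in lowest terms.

2861/2

Step 1: T(3) = 3*(41) + 2*(-9) + 1*(-33) = 72; iterating: T(3)=72, T(4)=289, T(5)=1052, T(6)=3806, T(7)=13811, T(8)=50097, T(9)=181719, T(10)=659162, T(11)=2391021; answer 2391021
Step 2: S1 = 2391021; c = -17; cross terms: (-24*-17 - 7*-40)=688, (7*35 - 37*-17)=874, (37*9 - -10*35)=683, (-10*-40 - -24*9)=616; twice the area = |2861| = 2861; area = 2861/2; answer 2861/2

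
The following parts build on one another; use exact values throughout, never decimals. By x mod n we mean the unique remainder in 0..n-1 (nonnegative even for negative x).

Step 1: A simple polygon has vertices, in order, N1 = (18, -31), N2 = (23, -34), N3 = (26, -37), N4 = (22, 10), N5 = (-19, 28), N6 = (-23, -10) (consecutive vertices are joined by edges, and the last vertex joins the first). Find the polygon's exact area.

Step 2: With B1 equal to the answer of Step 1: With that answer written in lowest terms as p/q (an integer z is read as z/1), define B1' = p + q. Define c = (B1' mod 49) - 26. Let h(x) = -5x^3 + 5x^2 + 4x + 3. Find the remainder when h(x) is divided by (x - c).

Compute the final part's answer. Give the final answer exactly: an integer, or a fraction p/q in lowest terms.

Step 1: cross terms: (18*-34 - 23*-31)=101, (23*-37 - 26*-34)=33, (26*10 - 22*-37)=1074, (22*28 - -19*10)=806, (-19*-10 - -23*28)=834, (-23*-31 - 18*-10)=893; twice the area = |3741| = 3741; area = 3741/2; answer 3741/2
Step 2: B1 = 3741/2; threaded value p + q = 3743; c = -7; remainder = value at the root: -5*(-7)^3 + 5*(-7)^2 + 4*(-7)^1 + 3 = (1715) + (245) + (-28) + (3) = 1935; answer 1935

1935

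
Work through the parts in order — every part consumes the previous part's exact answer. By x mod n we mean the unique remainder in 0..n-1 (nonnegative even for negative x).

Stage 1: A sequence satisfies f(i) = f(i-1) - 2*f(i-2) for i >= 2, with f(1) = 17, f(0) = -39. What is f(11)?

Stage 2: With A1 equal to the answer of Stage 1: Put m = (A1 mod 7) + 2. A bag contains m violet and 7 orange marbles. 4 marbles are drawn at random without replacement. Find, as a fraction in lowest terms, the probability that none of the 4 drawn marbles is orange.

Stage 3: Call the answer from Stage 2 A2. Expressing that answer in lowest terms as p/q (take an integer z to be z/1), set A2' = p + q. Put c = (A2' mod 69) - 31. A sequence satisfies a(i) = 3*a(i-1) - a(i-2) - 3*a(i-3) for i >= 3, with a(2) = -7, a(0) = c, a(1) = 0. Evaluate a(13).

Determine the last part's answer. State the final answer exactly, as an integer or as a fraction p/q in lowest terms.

60162

Stage 1: f(2) = 1*(17) - 2*(-39) = 95; iterating: f(2)=95, f(3)=61, f(4)=-129, f(5)=-251, f(6)=7, f(7)=509, f(8)=495, f(9)=-523, f(10)=-1513, f(11)=-467; answer -467
Stage 2: A1 = -467; m = 4; total draws C(11,4) = 330; favorable C(4,4) = 1; P = 1/330; answer 1/330
Stage 3: A2 = 1/330; threaded value p + q = 331; c = 24; a(3) = 3*(-7) - 1*(0) - 3*(24) = -93; iterating: a(3)=-93, a(4)=-272, a(5)=-702, a(6)=-1555, a(7)=-3147, a(8)=-5780, a(9)=-9528, a(10)=-13363, a(11)=-13221, a(12)=2284, a(13)=60162; answer 60162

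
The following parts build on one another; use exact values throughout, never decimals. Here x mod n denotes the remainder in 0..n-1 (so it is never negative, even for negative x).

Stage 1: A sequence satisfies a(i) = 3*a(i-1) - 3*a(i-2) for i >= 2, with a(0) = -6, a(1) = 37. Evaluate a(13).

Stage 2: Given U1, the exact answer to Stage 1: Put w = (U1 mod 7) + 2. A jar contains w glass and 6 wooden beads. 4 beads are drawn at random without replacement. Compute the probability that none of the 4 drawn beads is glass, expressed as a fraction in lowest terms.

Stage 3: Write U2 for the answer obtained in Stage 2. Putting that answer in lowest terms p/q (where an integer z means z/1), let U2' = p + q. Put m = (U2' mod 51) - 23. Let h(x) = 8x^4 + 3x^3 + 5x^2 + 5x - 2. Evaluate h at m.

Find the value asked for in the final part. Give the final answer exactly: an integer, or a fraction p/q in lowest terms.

Stage 1: a(2) = 3*(37) - 3*(-6) = 129; iterating: a(2)=129, a(3)=276, a(4)=441, a(5)=495, a(6)=162, a(7)=-999, a(8)=-3483, a(9)=-7452, a(10)=-11907, a(11)=-13365, a(12)=-4374, a(13)=26973; answer 26973
Stage 2: U1 = 26973; w = 4; total draws C(10,4) = 210; favorable C(6,4) = 15; P = 1/14; answer 1/14
Stage 3: U2 = 1/14; threaded value p + q = 15; m = -8; 8*(-8)^4 + 3*(-8)^3 + 5*(-8)^2 + 5*(-8)^1 - 2 = (32768) + (-1536) + (320) + (-40) + (-2) = 31510; answer 31510

31510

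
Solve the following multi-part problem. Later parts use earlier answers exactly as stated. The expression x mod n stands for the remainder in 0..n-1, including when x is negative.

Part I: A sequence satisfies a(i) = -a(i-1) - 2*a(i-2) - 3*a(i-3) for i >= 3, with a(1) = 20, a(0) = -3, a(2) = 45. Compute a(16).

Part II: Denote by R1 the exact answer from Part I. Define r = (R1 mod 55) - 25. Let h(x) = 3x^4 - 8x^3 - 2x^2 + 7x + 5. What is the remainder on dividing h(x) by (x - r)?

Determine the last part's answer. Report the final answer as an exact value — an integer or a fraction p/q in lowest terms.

Part I: a(3) = -1*(45) - 2*(20) - 3*(-3) = -76; iterating: a(3)=-76, a(4)=-74, a(5)=91, a(6)=285, a(7)=-245, a(8)=-598, a(9)=233, a(10)=1698, a(11)=-370, a(12)=-3725, a(13)=-629, a(14)=9189, a(15)=3244, a(16)=-19735; answer -19735
Part II: R1 = -19735; r = -15; remainder = value at the root: 3*(-15)^4 - 8*(-15)^3 - 2*(-15)^2 + 7*(-15)^1 + 5 = (151875) + (27000) + (-450) + (-105) + (5) = 178325; answer 178325

178325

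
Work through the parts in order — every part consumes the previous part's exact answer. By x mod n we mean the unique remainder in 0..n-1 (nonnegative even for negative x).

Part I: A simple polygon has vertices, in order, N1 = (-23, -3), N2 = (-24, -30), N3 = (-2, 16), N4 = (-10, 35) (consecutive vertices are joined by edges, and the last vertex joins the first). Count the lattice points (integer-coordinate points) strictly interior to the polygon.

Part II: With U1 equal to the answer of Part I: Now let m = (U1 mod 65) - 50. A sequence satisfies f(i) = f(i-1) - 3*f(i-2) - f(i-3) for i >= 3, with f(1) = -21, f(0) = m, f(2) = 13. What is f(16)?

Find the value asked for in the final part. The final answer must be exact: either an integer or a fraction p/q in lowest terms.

-270302

Part I: cross terms: (-23*-30 - -24*-3)=618, (-24*16 - -2*-30)=-444, (-2*35 - -10*16)=90, (-10*-3 - -23*35)=835; twice the area = |1099| = 1099; area = 1099/2; boundary points = 1 + 2 + 1 + 1 = 5; strictly interior points = area - boundary/2 + 1 = 548; answer 548
Part II: U1 = 548; m = -22; f(3) = 1*(13) - 3*(-21) - 1*(-22) = 98; iterating: f(3)=98, f(4)=80, f(5)=-227, f(6)=-565, f(7)=36, f(8)=1958, f(9)=2415, f(10)=-3495, f(11)=-12698, f(12)=-4628, f(13)=36961, f(14)=63543, f(15)=-42712, f(16)=-270302; answer -270302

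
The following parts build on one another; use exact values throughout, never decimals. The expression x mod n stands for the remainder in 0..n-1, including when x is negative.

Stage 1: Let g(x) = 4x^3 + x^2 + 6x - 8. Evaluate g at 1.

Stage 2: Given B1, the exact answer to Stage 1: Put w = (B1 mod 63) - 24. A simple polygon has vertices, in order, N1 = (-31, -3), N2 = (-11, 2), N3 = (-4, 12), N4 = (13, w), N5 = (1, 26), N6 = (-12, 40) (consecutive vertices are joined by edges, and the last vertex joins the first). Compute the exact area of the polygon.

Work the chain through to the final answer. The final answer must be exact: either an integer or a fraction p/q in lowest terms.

848

Stage 1: 4*(1)^3 + 1*(1)^2 + 6*(1)^1 - 8 = (4) + (1) + (6) + (-8) = 3; answer 3
Stage 2: B1 = 3; w = -21; cross terms: (-31*2 - -11*-3)=-95, (-11*12 - -4*2)=-124, (-4*-21 - 13*12)=-72, (13*26 - 1*-21)=359, (1*40 - -12*26)=352, (-12*-3 - -31*40)=1276; twice the area = |1696| = 1696; area = 848; answer 848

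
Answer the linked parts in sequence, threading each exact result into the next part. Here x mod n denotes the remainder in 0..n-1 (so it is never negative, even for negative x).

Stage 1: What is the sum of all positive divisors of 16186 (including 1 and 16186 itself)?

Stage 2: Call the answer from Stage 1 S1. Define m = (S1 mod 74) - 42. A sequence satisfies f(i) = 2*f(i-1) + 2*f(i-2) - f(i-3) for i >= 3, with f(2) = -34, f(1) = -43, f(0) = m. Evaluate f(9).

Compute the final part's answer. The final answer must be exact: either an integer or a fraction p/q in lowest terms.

-34546

Stage 1: 16186 = 2 * 8093; sigma = (1 + 2) * (1 + 8093) = 3 * 8094 = 24282; answer 24282
Stage 2: S1 = 24282; m = -32; f(3) = 2*(-34) + 2*(-43) - 1*(-32) = -122; iterating: f(3)=-122, f(4)=-269, f(5)=-748, f(6)=-1912, f(7)=-5051, f(8)=-13178, f(9)=-34546; answer -34546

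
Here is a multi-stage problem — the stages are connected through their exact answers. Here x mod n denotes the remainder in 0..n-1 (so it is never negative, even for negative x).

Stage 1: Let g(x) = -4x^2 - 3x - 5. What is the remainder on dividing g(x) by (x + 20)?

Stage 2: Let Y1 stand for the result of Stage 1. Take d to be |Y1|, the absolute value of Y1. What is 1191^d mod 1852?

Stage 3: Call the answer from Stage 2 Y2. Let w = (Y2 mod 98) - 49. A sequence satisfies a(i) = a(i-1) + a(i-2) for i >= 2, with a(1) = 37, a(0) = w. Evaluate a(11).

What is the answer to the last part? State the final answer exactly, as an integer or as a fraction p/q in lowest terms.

4613

Stage 1: remainder = value at the root: -4*(-20)^2 - 3*(-20)^1 - 5 = (-1600) + (60) + (-5) = -1545; answer -1545
Stage 2: Y1 = -1545; d = 1545; squarings mod 1852: 1191^1=1191, 1191^2=1701, 1191^4=577, 1191^8=1421, 1191^16=561, 1191^32=1733, 1191^64=1197, 1191^128=1213, 1191^256=881, 1191^512=173, 1191^1024=297; 1191^1545 = 1191^1 * 1191^8 * 1191^512 * 1191^1024 = 563 (mod 1852); answer 563
Stage 3: Y2 = 563; w = 24; a(2) = 1*(37) + 1*(24) = 61; iterating: a(2)=61, a(3)=98, a(4)=159, a(5)=257, a(6)=416, a(7)=673, a(8)=1089, a(9)=1762, a(10)=2851, a(11)=4613; answer 4613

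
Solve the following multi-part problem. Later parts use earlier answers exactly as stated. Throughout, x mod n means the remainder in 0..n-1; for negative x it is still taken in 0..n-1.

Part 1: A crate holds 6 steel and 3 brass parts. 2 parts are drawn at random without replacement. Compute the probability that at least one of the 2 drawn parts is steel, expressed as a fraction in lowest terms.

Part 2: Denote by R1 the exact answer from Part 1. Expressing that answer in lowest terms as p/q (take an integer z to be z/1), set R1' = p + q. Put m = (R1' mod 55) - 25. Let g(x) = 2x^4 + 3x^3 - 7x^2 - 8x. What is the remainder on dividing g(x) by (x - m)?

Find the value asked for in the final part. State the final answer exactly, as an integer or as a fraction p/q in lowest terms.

Part 1: total draws C(9,2) = 36; complement C(3,2) = 3; favorable 36 - 3 = 33; P = 11/12; answer 11/12
Part 2: R1 = 11/12; threaded value p + q = 23; m = -2; remainder = value at the root: 2*(-2)^4 + 3*(-2)^3 - 7*(-2)^2 - 8*(-2)^1 = (32) + (-24) + (-28) + (16) = -4; answer -4

-4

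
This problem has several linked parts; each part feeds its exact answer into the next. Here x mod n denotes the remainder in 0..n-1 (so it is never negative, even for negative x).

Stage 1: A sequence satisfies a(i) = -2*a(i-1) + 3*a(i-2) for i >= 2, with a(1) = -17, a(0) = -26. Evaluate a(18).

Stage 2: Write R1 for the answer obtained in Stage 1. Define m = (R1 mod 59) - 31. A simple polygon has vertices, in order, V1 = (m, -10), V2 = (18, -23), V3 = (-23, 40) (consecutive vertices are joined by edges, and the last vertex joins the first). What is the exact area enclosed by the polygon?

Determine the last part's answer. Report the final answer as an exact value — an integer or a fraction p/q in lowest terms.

979/2

Stage 1: a(2) = -2*(-17) + 3*(-26) = -44; iterating: a(2)=-44, a(3)=37, a(4)=-206, a(5)=523, a(6)=-1664, a(7)=4897, a(8)=-14786, a(9)=44263, a(10)=-132884, a(11)=398557, a(12)=-1195766, a(13)=3587203, a(14)=-10761704, a(15)=32285017, a(16)=-96855146, a(17)=290565343, a(18)=-871696124; answer -871696124
Stage 2: R1 = -871696124; m = -6; cross terms: (-6*-23 - 18*-10)=318, (18*40 - -23*-23)=191, (-23*-10 - -6*40)=470; twice the area = |979| = 979; area = 979/2; answer 979/2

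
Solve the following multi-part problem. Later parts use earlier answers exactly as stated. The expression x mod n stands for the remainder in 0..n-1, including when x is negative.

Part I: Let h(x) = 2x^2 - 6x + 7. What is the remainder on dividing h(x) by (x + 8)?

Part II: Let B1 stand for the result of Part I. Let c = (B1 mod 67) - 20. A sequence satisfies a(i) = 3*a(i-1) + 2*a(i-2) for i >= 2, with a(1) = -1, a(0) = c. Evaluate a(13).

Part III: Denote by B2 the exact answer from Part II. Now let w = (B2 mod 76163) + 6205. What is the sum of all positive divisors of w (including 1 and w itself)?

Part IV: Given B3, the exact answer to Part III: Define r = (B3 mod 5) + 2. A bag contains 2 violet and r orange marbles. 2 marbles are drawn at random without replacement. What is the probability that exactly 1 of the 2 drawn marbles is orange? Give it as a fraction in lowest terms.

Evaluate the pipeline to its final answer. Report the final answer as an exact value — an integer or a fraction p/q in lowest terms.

Part I: remainder = value at the root: 2*(-8)^2 - 6*(-8)^1 + 7 = (128) + (48) + (7) = 183; answer 183
Part II: B1 = 183; c = 29; a(2) = 3*(-1) + 2*(29) = 55; iterating: a(2)=55, a(3)=163, a(4)=599, a(5)=2123, a(6)=7567, a(7)=26947, a(8)=95975, a(9)=341819, a(10)=1217407, a(11)=4335859, a(12)=15442391, a(13)=54998891; answer 54998891
Part III: B2 = 54998891; w = 15410; 15410 = 2 * 5 * 23 * 67; sigma = (1 + 2) * (1 + 5) * (1 + 23) * (1 + 67) = 3 * 6 * 24 * 68 = 29376; answer 29376
Part IV: B3 = 29376; r = 3; total draws C(5,2) = 10; favorable C(3,1)*C(2,1) = 6; P = 3/5; answer 3/5

3/5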